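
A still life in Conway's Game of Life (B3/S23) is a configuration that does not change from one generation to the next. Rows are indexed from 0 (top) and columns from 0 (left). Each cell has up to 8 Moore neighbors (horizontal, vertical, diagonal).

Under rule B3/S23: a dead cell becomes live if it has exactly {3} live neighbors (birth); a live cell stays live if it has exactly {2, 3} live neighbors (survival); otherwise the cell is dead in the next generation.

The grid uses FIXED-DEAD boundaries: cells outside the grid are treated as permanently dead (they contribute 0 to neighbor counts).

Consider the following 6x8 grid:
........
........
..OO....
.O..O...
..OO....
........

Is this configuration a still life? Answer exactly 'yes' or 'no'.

Compute generation 1 and compare to generation 0 (given above):
Generation 1:
........
........
..OO....
.O..O...
..OO....
........
The grids are IDENTICAL -> still life.

Answer: yes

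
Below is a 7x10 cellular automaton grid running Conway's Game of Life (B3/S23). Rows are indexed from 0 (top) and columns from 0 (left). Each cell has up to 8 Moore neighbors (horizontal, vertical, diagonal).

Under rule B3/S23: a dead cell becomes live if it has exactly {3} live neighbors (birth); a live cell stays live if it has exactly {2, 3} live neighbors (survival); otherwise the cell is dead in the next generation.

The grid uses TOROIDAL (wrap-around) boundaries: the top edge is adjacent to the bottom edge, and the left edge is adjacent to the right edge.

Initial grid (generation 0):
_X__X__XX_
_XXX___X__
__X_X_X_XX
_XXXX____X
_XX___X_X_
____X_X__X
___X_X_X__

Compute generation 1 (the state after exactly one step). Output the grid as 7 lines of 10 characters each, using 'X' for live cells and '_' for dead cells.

Answer: _X__X__XX_
XX__XXX__X
____XX_XXX
____X____X
_X__X__XXX
__XXX_X_X_
___X_X_X__

Derivation:
Simulating step by step:
Generation 0 (given above): 28 live cells
Generation 1: 30 live cells
(generation 1 grid is the final answer)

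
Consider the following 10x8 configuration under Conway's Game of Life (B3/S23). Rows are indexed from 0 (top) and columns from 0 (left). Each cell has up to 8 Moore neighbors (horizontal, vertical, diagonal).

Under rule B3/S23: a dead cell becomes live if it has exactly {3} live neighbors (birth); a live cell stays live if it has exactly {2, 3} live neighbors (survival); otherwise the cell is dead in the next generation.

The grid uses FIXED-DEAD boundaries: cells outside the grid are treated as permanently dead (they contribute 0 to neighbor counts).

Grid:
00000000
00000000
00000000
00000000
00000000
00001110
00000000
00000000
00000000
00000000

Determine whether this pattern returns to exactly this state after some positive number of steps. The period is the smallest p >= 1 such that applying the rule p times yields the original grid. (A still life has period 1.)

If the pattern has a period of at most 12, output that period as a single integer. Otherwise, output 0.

Simulating and comparing each generation to the original:
Gen 0 (original, given above): 3 live cells
Gen 1: 3 live cells, differs from original
Gen 2: 3 live cells, MATCHES original -> period = 2

Answer: 2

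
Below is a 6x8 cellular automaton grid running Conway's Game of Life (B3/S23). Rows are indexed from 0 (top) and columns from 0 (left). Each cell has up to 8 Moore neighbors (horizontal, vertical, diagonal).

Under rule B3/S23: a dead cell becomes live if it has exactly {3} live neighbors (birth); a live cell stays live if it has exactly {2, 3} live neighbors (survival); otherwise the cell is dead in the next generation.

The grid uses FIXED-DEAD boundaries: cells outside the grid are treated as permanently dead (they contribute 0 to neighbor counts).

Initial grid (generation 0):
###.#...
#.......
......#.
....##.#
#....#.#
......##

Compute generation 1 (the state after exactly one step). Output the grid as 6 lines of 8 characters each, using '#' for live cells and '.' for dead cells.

Simulating step by step:
Generation 0 (given above): 14 live cells
Generation 1: 13 live cells
(generation 1 grid is the final answer)

Answer: ##......
#.......
.....##.
....##.#
....##.#
......##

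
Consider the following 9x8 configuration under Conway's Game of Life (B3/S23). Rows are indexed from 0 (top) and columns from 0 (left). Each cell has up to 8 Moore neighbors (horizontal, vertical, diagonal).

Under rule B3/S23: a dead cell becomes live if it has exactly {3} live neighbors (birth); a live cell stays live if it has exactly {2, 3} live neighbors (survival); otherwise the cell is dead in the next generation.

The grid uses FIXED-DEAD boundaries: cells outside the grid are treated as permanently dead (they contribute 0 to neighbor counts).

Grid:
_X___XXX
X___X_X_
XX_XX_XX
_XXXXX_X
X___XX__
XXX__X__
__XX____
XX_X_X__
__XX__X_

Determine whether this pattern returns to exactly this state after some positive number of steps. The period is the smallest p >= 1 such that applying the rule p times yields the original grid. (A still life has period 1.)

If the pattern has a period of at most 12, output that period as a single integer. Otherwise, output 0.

Simulating and comparing each generation to the original:
Gen 0 (original, given above): 35 live cells
Gen 1: 20 live cells, differs from original
Gen 2: 20 live cells, differs from original
Gen 3: 14 live cells, differs from original
Gen 4: 10 live cells, differs from original
Gen 5: 7 live cells, differs from original
Gen 6: 8 live cells, differs from original
Gen 7: 7 live cells, differs from original
Gen 8: 8 live cells, differs from original
Gen 9: 9 live cells, differs from original
Gen 10: 10 live cells, differs from original
Gen 11: 12 live cells, differs from original
Gen 12: 11 live cells, differs from original
No period found within 12 steps.

Answer: 0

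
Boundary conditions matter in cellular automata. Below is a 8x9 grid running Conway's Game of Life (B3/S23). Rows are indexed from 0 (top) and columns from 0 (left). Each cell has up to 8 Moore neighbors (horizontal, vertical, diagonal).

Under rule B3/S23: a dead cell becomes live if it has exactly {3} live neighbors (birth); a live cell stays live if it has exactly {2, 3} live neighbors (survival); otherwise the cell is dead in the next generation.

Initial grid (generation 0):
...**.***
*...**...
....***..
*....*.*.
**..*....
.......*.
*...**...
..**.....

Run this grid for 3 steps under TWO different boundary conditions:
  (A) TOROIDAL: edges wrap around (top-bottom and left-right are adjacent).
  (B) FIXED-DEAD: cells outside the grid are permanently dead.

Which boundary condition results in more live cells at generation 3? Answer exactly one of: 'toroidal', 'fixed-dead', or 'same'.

Under TOROIDAL boundary, generation 3:
**...**..
*........
.........
*........
.....*.*.
*......*.
......*..
*.*.*.*..
Population = 15

Under FIXED-DEAD boundary, generation 3:
.........
.........
.........
.*.......
.....*...
....**...
.....*...
...*.....
Population = 6

Comparison: toroidal=15, fixed-dead=6 -> toroidal

Answer: toroidal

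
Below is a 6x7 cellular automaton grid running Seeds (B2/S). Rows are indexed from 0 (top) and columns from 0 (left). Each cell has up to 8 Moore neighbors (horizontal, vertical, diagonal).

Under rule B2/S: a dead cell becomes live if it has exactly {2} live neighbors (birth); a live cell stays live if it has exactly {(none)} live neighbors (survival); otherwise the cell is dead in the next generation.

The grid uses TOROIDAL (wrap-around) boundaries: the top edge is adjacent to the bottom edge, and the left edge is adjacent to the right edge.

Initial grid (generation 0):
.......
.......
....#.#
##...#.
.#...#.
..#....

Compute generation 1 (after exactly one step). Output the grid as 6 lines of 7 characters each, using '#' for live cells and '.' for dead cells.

Answer: .......
.....#.
.#.....
..#....
....#..
.#.....

Derivation:
Simulating step by step:
Generation 0 (given above): 8 live cells
Generation 1: 5 live cells
(generation 1 grid is the final answer)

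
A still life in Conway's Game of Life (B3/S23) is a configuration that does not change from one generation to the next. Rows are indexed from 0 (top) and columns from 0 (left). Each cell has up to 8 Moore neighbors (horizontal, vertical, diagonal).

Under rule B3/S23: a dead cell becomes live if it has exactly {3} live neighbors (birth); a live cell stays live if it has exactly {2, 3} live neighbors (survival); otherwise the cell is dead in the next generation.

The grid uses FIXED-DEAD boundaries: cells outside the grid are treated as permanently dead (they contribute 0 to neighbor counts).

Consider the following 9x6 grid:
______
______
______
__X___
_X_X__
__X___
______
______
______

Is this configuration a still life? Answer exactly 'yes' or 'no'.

Answer: yes

Derivation:
Compute generation 1 and compare to generation 0 (given above):
Generation 1:
______
______
______
__X___
_X_X__
__X___
______
______
______
The grids are IDENTICAL -> still life.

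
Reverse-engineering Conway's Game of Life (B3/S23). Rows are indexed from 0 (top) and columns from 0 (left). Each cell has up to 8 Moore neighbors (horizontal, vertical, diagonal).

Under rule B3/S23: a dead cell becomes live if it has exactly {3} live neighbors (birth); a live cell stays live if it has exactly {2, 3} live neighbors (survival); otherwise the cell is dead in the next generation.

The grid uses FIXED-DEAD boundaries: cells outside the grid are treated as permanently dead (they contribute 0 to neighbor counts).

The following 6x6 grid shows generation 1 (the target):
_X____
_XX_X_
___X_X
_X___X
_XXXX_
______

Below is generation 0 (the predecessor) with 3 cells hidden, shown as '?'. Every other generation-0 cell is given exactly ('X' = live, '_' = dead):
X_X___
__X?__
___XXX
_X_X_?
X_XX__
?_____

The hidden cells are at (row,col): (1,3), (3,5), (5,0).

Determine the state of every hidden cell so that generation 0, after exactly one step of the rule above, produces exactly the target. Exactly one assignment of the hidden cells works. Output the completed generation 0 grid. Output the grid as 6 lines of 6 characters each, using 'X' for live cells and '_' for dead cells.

Hidden generation-0 cells (in order): (1,3), (3,5), (5,0).
A hidden cell only influences target cells in its own 3x3 neighborhood. Try each of the 2^3 = 8 assignments, step the completed generation 0 forward once under B3/S23, and compare with the target:
  (1,3)=_ (3,5)=_ (5,0)=_ -> step gives (2,4)='X' but target has '_' -> reject
  (1,3)=_ (3,5)=_ (5,0)=X -> step gives (2,4)='X' but target has '_' -> reject
  (1,3)=_ (3,5)=X (5,0)=_ -> step reproduces the target at every cell -> ACCEPT
  (1,3)=_ (3,5)=X (5,0)=X -> step gives (4,0)='X' but target has '_' -> reject
  (1,3)=X (3,5)=_ (5,0)=_ -> step gives (0,2)='X' but target has '_' -> reject
  (1,3)=X (3,5)=_ (5,0)=X -> step gives (0,2)='X' but target has '_' -> reject
  (1,3)=X (3,5)=X (5,0)=_ -> step gives (0,2)='X' but target has '_' -> reject
  (1,3)=X (3,5)=X (5,0)=X -> step gives (0,2)='X' but target has '_' -> reject
Unique solution: (1,3)=dead, (3,5)=live, (5,0)=dead.
Check: live-neighbor counts of every cell in the completed generation 0:
031200
132432
124342
225462
133231
122210
Applying B3/S23 to generation 0 with these counts gives:
_X____
_XX_X_
___X_X
_X___X
_XXXX_
______
which matches the target exactly.

Answer: X_X___
__X___
___XXX
_X_X_X
X_XX__
______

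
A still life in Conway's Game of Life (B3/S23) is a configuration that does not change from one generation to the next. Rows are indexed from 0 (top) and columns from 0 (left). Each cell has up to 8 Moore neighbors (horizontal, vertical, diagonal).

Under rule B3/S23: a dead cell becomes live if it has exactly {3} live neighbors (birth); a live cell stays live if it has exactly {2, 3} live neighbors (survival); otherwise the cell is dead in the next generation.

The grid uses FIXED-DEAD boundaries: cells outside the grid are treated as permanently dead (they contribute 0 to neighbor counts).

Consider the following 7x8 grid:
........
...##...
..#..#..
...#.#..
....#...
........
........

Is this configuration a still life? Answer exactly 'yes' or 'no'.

Answer: yes

Derivation:
Compute generation 1 and compare to generation 0 (given above):
Generation 1:
........
...##...
..#..#..
...#.#..
....#...
........
........
The grids are IDENTICAL -> still life.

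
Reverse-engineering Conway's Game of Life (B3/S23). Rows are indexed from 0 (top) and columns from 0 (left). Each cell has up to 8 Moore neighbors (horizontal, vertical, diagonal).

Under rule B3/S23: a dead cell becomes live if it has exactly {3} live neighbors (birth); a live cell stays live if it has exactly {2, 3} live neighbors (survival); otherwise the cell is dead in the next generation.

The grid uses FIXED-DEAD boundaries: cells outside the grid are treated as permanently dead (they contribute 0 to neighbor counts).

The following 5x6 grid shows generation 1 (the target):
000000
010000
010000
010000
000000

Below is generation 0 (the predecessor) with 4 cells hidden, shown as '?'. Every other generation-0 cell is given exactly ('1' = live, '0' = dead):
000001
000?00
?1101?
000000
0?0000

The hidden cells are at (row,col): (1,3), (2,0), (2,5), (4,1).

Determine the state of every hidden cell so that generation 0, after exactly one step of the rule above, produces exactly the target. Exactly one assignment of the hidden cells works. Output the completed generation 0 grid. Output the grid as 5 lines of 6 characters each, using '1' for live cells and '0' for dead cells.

Hidden generation-0 cells (in order): (1,3), (2,0), (2,5), (4,1).
A hidden cell only influences target cells in its own 3x3 neighborhood. Try each of the 2^4 = 16 assignments, step the completed generation 0 forward once under B3/S23, and compare with the target:
  (1,3)=0 (2,0)=0 (2,5)=0 (4,1)=0 -> step gives (1,1)='0' but target has '1' -> reject
  (1,3)=0 (2,0)=0 (2,5)=0 (4,1)=1 -> step gives (1,1)='0' but target has '1' -> reject
  (1,3)=0 (2,0)=0 (2,5)=1 (4,1)=0 -> step gives (1,1)='0' but target has '1' -> reject
  (1,3)=0 (2,0)=0 (2,5)=1 (4,1)=1 -> step gives (1,1)='0' but target has '1' -> reject
  (1,3)=0 (2,0)=1 (2,5)=0 (4,1)=0 -> step reproduces the target at every cell -> ACCEPT
  (1,3)=0 (2,0)=1 (2,5)=0 (4,1)=1 -> step gives (3,0)='1' but target has '0' -> reject
  (1,3)=0 (2,0)=1 (2,5)=1 (4,1)=0 -> step gives (1,4)='1' but target has '0' -> reject
  (1,3)=0 (2,0)=1 (2,5)=1 (4,1)=1 -> step gives (1,4)='1' but target has '0' -> reject
  (1,3)=1 (2,0)=0 (2,5)=0 (4,1)=0 -> step gives (1,1)='0' but target has '1' -> reject
  (1,3)=1 (2,0)=0 (2,5)=0 (4,1)=1 -> step gives (1,1)='0' but target has '1' -> reject
  (1,3)=1 (2,0)=0 (2,5)=1 (4,1)=0 -> step gives (1,1)='0' but target has '1' -> reject
  (1,3)=1 (2,0)=0 (2,5)=1 (4,1)=1 -> step gives (1,1)='0' but target has '1' -> reject
  (1,3)=1 (2,0)=1 (2,5)=0 (4,1)=0 -> step gives (1,2)='1' but target has '0' -> reject
  (1,3)=1 (2,0)=1 (2,5)=0 (4,1)=1 -> step gives (1,2)='1' but target has '0' -> reject
  (1,3)=1 (2,0)=1 (2,5)=1 (4,1)=0 -> step gives (1,2)='1' but target has '0' -> reject
  (1,3)=1 (2,0)=1 (2,5)=1 (4,1)=1 -> step gives (1,2)='1' but target has '0' -> reject
Unique solution: (1,3)=dead, (2,0)=live, (2,5)=dead, (4,1)=dead.
Check: live-neighbor counts of every cell in the completed generation 0:
000010
232222
121201
232211
000000
Applying B3/S23 to generation 0 with these counts gives:
000000
010000
010000
010000
000000
which matches the target exactly.

Answer: 000001
000000
111010
000000
000000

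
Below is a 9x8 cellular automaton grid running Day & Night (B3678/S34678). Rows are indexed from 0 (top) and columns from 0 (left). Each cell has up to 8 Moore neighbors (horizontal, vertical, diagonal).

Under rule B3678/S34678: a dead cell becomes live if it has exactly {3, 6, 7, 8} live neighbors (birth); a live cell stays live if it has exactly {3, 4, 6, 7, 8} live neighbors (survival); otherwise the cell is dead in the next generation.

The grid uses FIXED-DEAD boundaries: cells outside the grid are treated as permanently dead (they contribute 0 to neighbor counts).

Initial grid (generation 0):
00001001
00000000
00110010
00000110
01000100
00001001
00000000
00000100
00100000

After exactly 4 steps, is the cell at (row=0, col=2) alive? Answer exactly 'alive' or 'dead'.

Answer: dead

Derivation:
Simulating step by step:
Generation 0 (given above): 13 live cells
Generation 1: 8 live cells
00000000
00010000
00000100
00101110
00001100
00000000
00000000
00000000
00000000
Generation 2: 10 live cells
00000000
00000000
00010110
00011010
00011110
00000000
00000000
00000000
00000000
Generation 3: 12 live cells
00000000
00000000
00000100
00111111
00011100
00001100
00000000
00000000
00000000
Generation 4: 11 live cells
00000000
00000000
00010100
00011010
00101100
00011100
00000000
00000000
00000000

Cell (0,2) at generation 4: 0 -> dead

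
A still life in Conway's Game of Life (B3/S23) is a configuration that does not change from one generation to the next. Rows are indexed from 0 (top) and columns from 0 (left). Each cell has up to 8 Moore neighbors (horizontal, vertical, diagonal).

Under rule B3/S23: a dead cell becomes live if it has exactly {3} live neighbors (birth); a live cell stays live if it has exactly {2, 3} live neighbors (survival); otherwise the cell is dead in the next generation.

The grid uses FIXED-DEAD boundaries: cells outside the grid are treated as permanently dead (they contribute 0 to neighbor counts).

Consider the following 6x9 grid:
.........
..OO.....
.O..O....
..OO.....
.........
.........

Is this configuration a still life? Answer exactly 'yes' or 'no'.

Compute generation 1 and compare to generation 0 (given above):
Generation 1:
.........
..OO.....
.O..O....
..OO.....
.........
.........
The grids are IDENTICAL -> still life.

Answer: yes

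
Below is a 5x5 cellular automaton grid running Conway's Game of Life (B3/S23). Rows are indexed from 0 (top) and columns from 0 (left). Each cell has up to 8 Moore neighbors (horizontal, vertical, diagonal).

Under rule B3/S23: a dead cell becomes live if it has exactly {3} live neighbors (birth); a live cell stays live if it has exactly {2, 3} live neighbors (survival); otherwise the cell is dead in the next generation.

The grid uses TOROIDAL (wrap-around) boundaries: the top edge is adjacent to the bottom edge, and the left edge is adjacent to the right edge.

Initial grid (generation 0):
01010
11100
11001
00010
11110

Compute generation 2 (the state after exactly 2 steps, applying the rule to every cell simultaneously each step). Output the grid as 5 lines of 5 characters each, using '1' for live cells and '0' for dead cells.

Answer: 00010
00110
00111
10010
00010

Derivation:
Simulating step by step:
Generation 0 (given above): 13 live cells
Generation 1: 8 live cells
00010
00010
00011
00010
11010
Generation 2: 9 live cells
(generation 2 grid is the final answer)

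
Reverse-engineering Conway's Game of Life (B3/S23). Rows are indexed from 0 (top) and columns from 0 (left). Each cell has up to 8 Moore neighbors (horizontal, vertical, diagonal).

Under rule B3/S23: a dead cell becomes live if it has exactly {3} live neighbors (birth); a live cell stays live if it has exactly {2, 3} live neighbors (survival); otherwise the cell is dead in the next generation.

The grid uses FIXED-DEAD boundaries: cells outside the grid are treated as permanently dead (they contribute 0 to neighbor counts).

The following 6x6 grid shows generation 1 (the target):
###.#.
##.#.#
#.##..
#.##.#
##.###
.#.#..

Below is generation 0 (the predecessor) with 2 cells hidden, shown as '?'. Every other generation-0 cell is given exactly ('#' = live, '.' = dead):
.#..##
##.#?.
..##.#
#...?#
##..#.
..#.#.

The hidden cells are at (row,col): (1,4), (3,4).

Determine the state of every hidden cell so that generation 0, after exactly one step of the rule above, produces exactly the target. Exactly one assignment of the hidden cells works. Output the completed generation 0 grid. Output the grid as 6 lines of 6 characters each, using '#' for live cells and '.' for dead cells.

Hidden generation-0 cells (in order): (1,4), (3,4).
A hidden cell only influences target cells in its own 3x3 neighborhood. Try each of the 2^2 = 4 assignments, step the completed generation 0 forward once under B3/S23, and compare with the target:
  (1,4)=. (3,4)=. -> step reproduces the target at every cell -> ACCEPT
  (1,4)=. (3,4)=# -> step gives (2,5)='#' but target has '.' -> reject
  (1,4)=# (3,4)=. -> step gives (0,3)='#' but target has '.' -> reject
  (1,4)=# (3,4)=# -> step gives (0,3)='#' but target has '.' -> reject
Unique solution: (1,4)=dead, (3,4)=dead.
Check: live-neighbor counts of every cell in the completed generation 0:
323221
235353
343241
243342
232323
231312
Applying B3/S23 to generation 0 with these counts gives:
###.#.
##.#.#
#.##..
#.##.#
##.###
.#.#..
which matches the target exactly.

Answer: .#..##
##.#..
..##.#
#....#
##..#.
..#.#.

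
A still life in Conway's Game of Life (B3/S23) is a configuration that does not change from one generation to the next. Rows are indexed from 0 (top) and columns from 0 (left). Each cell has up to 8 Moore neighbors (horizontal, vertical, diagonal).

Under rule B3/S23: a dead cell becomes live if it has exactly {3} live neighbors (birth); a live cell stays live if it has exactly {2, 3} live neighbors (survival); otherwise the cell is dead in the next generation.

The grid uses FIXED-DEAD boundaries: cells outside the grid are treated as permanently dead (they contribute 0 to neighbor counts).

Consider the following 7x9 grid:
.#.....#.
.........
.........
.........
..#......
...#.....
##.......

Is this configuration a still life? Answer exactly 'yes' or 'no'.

Compute generation 1 and compare to generation 0 (given above):
Generation 1:
.........
.........
.........
.........
.........
.##......
.........
Cell (0,1) differs: gen0=1 vs gen1=0 -> NOT a still life.

Answer: no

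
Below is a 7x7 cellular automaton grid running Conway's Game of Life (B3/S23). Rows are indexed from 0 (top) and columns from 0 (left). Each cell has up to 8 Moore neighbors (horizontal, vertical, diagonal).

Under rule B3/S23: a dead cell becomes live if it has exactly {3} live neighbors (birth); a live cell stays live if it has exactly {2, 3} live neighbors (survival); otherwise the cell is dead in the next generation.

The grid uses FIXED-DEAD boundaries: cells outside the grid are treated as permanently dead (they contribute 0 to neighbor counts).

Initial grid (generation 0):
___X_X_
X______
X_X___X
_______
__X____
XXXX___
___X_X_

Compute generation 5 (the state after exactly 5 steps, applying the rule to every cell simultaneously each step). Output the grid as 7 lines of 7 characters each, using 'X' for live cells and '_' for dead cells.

Answer: _X_____
X_X____
X_X____
_X_____
_______
_______
_______

Derivation:
Simulating step by step:
Generation 0 (given above): 13 live cells
Generation 1: 11 live cells
_______
_X_____
_X_____
_X_____
__XX___
_X_XX__
_X_XX__
Generation 2: 10 live cells
_______
_______
XXX____
_X_____
_X_XX__
_X_____
___XX__
Generation 3: 7 live cells
_______
_X_____
XXX____
___X___
XX_____
_______
_______
Generation 4: 6 live cells
_______
XXX____
XXX____
_______
_______
_______
_______
Generation 5: 6 live cells
(generation 5 grid is the final answer)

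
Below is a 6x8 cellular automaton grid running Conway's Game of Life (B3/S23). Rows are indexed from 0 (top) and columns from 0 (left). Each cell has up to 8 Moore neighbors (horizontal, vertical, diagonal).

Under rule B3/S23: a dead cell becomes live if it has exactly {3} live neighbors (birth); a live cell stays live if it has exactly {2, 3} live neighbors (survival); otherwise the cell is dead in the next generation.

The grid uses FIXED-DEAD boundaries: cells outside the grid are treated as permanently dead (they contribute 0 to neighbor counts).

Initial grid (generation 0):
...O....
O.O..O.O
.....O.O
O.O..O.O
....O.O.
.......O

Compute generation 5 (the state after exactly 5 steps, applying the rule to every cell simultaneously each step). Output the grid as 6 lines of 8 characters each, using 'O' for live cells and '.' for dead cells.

Simulating step by step:
Generation 0 (given above): 14 live cells
Generation 1: 10 live cells
........
....O...
....OO.O
....OO.O
.....OOO
........
Generation 2: 8 live cells
........
....OO..
...O....
.......O
....OO.O
......O.
Generation 3: 8 live cells
........
....O...
....O...
....O.O.
.....O.O
.....OO.
Generation 4: 8 live cells
........
........
...OO...
....O.O.
....O..O
.....OO.
Generation 5: 8 live cells
(generation 5 grid is the final answer)

Answer: ........
........
...OOO..
....O...
....O..O
.....OO.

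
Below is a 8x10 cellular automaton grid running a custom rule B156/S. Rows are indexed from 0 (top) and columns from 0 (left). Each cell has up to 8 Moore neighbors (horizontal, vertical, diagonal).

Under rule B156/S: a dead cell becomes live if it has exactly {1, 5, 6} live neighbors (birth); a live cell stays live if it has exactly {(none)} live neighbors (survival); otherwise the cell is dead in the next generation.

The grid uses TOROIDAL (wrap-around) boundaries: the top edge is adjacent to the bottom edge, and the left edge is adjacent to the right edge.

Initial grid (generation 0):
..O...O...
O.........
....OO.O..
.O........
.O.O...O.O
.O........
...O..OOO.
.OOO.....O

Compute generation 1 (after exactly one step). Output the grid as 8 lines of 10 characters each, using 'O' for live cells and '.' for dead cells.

Simulating step by step:
Generation 0 (given above): 20 live cells
Generation 1: 17 live cells
(generation 1 grid is the final answer)

Answer: ....OO.OO.
..O.....OO
..OO....OO
.........O
....O.O...
.....O....
..O..O....
..........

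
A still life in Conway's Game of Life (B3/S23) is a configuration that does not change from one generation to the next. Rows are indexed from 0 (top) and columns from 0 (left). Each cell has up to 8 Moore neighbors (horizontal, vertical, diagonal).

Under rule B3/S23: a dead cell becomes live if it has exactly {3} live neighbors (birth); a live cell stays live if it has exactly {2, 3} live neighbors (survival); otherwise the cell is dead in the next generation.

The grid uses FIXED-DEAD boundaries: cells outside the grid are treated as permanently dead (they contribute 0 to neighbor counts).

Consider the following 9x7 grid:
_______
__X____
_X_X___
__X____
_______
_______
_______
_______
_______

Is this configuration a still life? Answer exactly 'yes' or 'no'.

Compute generation 1 and compare to generation 0 (given above):
Generation 1:
_______
__X____
_X_X___
__X____
_______
_______
_______
_______
_______
The grids are IDENTICAL -> still life.

Answer: yes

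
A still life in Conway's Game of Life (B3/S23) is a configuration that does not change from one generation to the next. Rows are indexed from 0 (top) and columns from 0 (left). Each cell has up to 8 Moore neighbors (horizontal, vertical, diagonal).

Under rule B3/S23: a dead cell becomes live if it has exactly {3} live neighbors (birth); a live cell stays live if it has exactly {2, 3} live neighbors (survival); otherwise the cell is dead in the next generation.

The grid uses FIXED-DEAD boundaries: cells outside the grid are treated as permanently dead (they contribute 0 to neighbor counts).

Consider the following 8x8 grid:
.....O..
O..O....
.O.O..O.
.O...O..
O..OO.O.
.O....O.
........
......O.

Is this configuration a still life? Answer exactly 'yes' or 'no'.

Answer: no

Derivation:
Compute generation 1 and compare to generation 0 (given above):
Generation 1:
........
..O.O...
OO..O...
OO.O.OO.
OOO.O.O.
.....O..
........
........
Cell (0,5) differs: gen0=1 vs gen1=0 -> NOT a still life.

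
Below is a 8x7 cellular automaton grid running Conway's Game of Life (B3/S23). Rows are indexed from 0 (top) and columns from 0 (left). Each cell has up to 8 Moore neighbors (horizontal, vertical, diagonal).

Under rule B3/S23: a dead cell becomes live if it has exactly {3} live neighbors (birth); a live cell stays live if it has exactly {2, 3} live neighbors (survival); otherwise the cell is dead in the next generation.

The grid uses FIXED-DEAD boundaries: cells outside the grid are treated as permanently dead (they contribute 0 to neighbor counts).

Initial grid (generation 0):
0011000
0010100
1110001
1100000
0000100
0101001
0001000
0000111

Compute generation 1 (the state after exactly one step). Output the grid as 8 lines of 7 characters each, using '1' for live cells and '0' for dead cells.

Simulating step by step:
Generation 0 (given above): 18 live cells
Generation 1: 18 live cells
(generation 1 grid is the final answer)

Answer: 0011000
0000000
1011000
1010000
1110000
0011100
0011001
0000110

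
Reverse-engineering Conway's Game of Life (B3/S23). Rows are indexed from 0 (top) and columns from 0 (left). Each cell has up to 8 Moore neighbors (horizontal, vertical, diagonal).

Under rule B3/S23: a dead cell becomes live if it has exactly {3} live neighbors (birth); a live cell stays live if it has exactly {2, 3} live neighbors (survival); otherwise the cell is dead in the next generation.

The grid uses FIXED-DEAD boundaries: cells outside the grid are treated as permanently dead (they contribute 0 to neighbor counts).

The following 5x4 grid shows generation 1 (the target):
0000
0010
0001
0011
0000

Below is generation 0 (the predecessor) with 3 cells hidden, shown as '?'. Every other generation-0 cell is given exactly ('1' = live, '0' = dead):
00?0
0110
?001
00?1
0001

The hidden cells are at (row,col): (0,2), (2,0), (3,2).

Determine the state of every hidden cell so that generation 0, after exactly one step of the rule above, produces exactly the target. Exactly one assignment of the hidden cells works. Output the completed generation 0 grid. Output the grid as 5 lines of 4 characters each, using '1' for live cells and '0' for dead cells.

Hidden generation-0 cells (in order): (0,2), (2,0), (3,2).
A hidden cell only influences target cells in its own 3x3 neighborhood. Try each of the 2^3 = 8 assignments, step the completed generation 0 forward once under B3/S23, and compare with the target:
  (0,2)=0 (2,0)=0 (3,2)=0 -> step reproduces the target at every cell -> ACCEPT
  (0,2)=0 (2,0)=0 (3,2)=1 -> step gives (2,1)='1' but target has '0' -> reject
  (0,2)=0 (2,0)=1 (3,2)=0 -> step gives (1,1)='1' but target has '0' -> reject
  (0,2)=0 (2,0)=1 (3,2)=1 -> step gives (1,1)='1' but target has '0' -> reject
  (0,2)=1 (2,0)=0 (3,2)=0 -> step gives (0,1)='1' but target has '0' -> reject
  (0,2)=1 (2,0)=0 (3,2)=1 -> step gives (0,1)='1' but target has '0' -> reject
  (0,2)=1 (2,0)=1 (3,2)=0 -> step gives (0,1)='1' but target has '0' -> reject
  (0,2)=1 (2,0)=1 (3,2)=1 -> step gives (0,1)='1' but target has '0' -> reject
Unique solution: (0,2)=dead, (2,0)=dead, (3,2)=dead.
Check: live-neighbor counts of every cell in the completed generation 0:
1221
1122
1242
0032
0021
Applying B3/S23 to generation 0 with these counts gives:
0000
0010
0001
0011
0000
which matches the target exactly.

Answer: 0000
0110
0001
0001
0001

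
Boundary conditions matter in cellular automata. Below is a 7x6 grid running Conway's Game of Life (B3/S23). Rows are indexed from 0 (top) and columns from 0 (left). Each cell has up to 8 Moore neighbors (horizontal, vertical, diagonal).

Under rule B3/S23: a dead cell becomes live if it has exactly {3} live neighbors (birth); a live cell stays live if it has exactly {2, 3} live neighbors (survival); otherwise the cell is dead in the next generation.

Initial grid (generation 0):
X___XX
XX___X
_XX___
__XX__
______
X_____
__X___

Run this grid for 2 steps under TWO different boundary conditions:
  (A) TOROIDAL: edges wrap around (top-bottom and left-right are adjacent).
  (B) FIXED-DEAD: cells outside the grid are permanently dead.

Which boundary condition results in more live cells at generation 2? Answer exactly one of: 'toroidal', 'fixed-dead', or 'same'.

Under TOROIDAL boundary, generation 2:
_X_X_X
____X_
_X__X_
__XX__
__X___
______
______
Population = 9

Under FIXED-DEAD boundary, generation 2:
XX_XXX
X_X__X
X_____
_XXX__
__X___
______
______
Population = 13

Comparison: toroidal=9, fixed-dead=13 -> fixed-dead

Answer: fixed-dead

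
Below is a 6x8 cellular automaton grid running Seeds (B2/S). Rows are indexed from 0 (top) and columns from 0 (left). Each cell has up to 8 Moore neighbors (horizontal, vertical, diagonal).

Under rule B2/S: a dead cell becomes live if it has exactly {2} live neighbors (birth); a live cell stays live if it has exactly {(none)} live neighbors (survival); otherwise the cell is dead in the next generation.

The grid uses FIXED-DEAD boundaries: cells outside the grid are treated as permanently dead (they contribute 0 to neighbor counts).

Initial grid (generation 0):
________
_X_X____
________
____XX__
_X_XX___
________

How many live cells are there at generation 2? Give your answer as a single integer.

Simulating step by step:
Generation 0 (given above): 7 live cells
Generation 1: 10 live cells
__X_____
__X_____
__XX_X__
__X_____
__X_____
__XXX___
Generation 2: 7 live cells
_X_X____
____X___
____X___
____X___
____X___
_X______
Population at generation 2: 7

Answer: 7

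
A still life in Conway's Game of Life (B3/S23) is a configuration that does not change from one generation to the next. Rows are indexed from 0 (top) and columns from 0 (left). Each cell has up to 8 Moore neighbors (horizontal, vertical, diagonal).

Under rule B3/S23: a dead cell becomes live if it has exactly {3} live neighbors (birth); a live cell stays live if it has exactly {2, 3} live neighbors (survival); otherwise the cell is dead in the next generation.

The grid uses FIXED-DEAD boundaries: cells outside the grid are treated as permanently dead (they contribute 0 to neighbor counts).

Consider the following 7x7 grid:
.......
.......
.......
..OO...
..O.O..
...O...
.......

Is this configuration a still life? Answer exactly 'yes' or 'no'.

Compute generation 1 and compare to generation 0 (given above):
Generation 1:
.......
.......
.......
..OO...
..O.O..
...O...
.......
The grids are IDENTICAL -> still life.

Answer: yes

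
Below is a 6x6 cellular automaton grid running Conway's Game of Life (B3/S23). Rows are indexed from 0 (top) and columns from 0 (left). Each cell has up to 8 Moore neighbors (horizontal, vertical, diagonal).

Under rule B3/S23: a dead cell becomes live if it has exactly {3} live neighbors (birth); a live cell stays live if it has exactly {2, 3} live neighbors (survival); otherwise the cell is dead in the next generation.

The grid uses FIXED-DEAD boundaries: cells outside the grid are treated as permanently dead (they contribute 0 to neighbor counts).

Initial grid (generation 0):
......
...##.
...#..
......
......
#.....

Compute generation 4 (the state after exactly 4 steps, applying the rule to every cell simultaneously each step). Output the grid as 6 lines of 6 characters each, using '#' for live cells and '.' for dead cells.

Simulating step by step:
Generation 0 (given above): 4 live cells
Generation 1: 4 live cells
......
...##.
...##.
......
......
......
Generation 2: 4 live cells
......
...##.
...##.
......
......
......
Generation 3: 4 live cells
......
...##.
...##.
......
......
......
Generation 4: 4 live cells
(generation 4 grid is the final answer)

Answer: ......
...##.
...##.
......
......
......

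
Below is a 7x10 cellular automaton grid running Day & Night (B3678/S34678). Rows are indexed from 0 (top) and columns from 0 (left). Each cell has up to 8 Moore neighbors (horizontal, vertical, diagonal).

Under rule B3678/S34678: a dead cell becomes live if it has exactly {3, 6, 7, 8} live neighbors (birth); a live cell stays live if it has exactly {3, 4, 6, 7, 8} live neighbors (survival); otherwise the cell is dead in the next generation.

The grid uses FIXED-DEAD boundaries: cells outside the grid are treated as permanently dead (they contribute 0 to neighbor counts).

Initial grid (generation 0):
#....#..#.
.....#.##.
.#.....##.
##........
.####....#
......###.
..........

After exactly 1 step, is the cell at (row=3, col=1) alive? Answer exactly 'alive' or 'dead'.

Answer: alive

Derivation:
Simulating step by step:
Generation 0 (given above): 19 live cells
Generation 1: 21 live cells
......##..
.......###
#.....###.
##.#....#.
###....##.
..##......
.......#..

Cell (3,1) at generation 1: 1 -> alive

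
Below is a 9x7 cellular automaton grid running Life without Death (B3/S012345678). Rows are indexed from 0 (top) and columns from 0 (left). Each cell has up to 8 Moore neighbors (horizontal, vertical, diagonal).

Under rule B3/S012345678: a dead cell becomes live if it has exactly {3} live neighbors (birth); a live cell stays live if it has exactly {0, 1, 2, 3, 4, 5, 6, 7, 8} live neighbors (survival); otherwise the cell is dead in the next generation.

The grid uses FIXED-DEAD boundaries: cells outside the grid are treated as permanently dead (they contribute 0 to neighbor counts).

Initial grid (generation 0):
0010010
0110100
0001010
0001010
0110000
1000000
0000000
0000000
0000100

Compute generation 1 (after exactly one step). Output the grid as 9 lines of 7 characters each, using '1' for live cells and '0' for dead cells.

Simulating step by step:
Generation 0 (given above): 13 live cells
Generation 1: 17 live cells
(generation 1 grid is the final answer)

Answer: 0111010
0110110
0001010
0001010
0110000
1100000
0000000
0000000
0000100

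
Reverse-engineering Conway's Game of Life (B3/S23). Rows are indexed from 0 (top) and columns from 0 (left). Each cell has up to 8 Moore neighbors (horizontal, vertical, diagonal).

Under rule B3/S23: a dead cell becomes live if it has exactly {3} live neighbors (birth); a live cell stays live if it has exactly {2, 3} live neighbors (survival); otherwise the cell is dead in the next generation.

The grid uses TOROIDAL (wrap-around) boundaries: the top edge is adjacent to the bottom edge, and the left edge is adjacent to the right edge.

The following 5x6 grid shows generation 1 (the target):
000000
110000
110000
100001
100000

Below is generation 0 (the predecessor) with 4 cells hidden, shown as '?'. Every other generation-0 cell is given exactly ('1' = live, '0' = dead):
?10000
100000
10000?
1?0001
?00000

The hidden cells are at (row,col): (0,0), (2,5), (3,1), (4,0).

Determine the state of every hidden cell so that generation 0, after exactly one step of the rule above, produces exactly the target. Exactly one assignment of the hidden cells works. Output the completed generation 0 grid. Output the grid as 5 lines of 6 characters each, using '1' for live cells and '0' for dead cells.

Hidden generation-0 cells (in order): (0,0), (2,5), (3,1), (4,0).
A hidden cell only influences target cells in its own 3x3 neighborhood. Try each of the 2^4 = 16 assignments, step the completed generation 0 forward once under B3/S23, and compare with the target:
  (0,0)=0 (2,5)=0 (3,1)=0 (4,0)=0 -> step reproduces the target at every cell -> ACCEPT
  (0,0)=0 (2,5)=0 (3,1)=0 (4,0)=1 -> step gives (0,0)='1' but target has '0' -> reject
  (0,0)=0 (2,5)=0 (3,1)=1 (4,0)=0 -> step gives (2,0)='0' but target has '1' -> reject
  (0,0)=0 (2,5)=0 (3,1)=1 (4,0)=1 -> step gives (0,0)='1' but target has '0' -> reject
  (0,0)=0 (2,5)=1 (3,1)=0 (4,0)=0 -> step gives (1,5)='1' but target has '0' -> reject
  (0,0)=0 (2,5)=1 (3,1)=0 (4,0)=1 -> step gives (0,0)='1' but target has '0' -> reject
  (0,0)=0 (2,5)=1 (3,1)=1 (4,0)=0 -> step gives (1,5)='1' but target has '0' -> reject
  (0,0)=0 (2,5)=1 (3,1)=1 (4,0)=1 -> step gives (0,0)='1' but target has '0' -> reject
  (0,0)=1 (2,5)=0 (3,1)=0 (4,0)=0 -> step gives (0,0)='1' but target has '0' -> reject
  (0,0)=1 (2,5)=0 (3,1)=0 (4,0)=1 -> step gives (0,0)='1' but target has '0' -> reject
  (0,0)=1 (2,5)=0 (3,1)=1 (4,0)=0 -> step gives (0,0)='1' but target has '0' -> reject
  (0,0)=1 (2,5)=0 (3,1)=1 (4,0)=1 -> step gives (0,0)='1' but target has '0' -> reject
  (0,0)=1 (2,5)=1 (3,1)=0 (4,0)=0 -> step gives (0,0)='1' but target has '0' -> reject
  (0,0)=1 (2,5)=1 (3,1)=0 (4,0)=1 -> step gives (0,0)='1' but target has '0' -> reject
  (0,0)=1 (2,5)=1 (3,1)=1 (4,0)=0 -> step gives (0,0)='1' but target has '0' -> reject
  (0,0)=1 (2,5)=1 (3,1)=1 (4,0)=1 -> step gives (0,0)='1' but target has '0' -> reject
Unique solution: (0,0)=dead, (2,5)=dead, (3,1)=dead, (4,0)=dead.
Check: live-neighbor counts of every cell in the completed generation 0:
211001
231002
330014
220012
321012
Applying B3/S23 to generation 0 with these counts gives:
000000
110000
110000
100001
100000
which matches the target exactly.

Answer: 010000
100000
100000
100001
000000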